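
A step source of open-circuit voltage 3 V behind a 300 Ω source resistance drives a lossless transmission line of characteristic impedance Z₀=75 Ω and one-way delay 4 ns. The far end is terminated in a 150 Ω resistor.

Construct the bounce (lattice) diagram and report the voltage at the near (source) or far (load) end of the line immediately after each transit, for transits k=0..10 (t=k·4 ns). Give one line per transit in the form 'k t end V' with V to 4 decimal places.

0 0 source 0.6000
1 4 load 0.8000
2 8 source 0.9200
3 12 load 0.9600
4 16 source 0.9840
5 20 load 0.9920
6 24 source 0.9968
7 28 load 0.9984
8 32 source 0.9994
9 36 load 0.9997
10 40 source 0.9999

Γ_L=0.333333, Γ_S=0.600000; launch V₁=3·75/375=0.600000
k=0 src: V=0.6000
k=1 load: inc=0.600000, refl=0.600000·0.333333=0.2000; V=0.000000+0.600000+0.200000=0.8000
k=2 src: inc=0.200000, refl=0.200000·0.600000=0.1200; V=0.600000+0.200000+0.120000=0.9200
k=3 load: inc=0.120000, refl=0.120000·0.333333=0.0400; V=0.800000+0.120000+0.040000=0.9600
k=4 src: inc=0.040000, refl=0.040000·0.600000=0.0240; V=0.920000+0.040000+0.024000=0.9840
k=5 load: inc=0.024000, refl=0.024000·0.333333=0.0080; V=0.960000+0.024000+0.008000=0.9920
k=6 src: inc=0.008000, refl=0.008000·0.600000=0.0048; V=0.984000+0.008000+0.004800=0.9968
k=7 load: inc=0.004800, refl=0.004800·0.333333=0.0016; V=0.992000+0.004800+0.001600=0.9984
k=8 src: inc=0.001600, refl=0.001600·0.600000=0.0010; V=0.996800+0.001600+0.000960=0.9994
k=9 load: inc=0.000960, refl=0.000960·0.333333=0.0003; V=0.998400+0.000960+0.000320=0.9997
k=10 src: inc=0.000320, refl=0.000320·0.600000=0.0002; V=0.999360+0.000320+0.000192=0.9999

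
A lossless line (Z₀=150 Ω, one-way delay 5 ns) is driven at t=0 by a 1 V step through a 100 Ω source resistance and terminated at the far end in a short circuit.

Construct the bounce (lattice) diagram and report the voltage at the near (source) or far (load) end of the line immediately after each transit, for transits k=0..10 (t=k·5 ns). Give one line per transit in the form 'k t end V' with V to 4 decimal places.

0 0 source 0.6000
1 5 load 0.0000
2 10 source 0.1200
3 15 load 0.0000
4 20 source 0.0240
5 25 load 0.0000
6 30 source 0.0048
7 35 load 0.0000
8 40 source 0.0010
9 45 load 0.0000
10 50 source 0.0002

Γ_L=-1.000000, Γ_S=-0.200000; launch V₁=1·150/250=0.600000
k=0 src: V=0.6000
k=1 load: inc=0.600000, refl=0.600000·-1.000000=-0.6000; V=0.000000+0.600000+-0.600000=0.0000
k=2 src: inc=-0.600000, refl=-0.600000·-0.200000=0.1200; V=0.600000+-0.600000+0.120000=0.1200
k=3 load: inc=0.120000, refl=0.120000·-1.000000=-0.1200; V=0.000000+0.120000+-0.120000=0.0000
k=4 src: inc=-0.120000, refl=-0.120000·-0.200000=0.0240; V=0.120000+-0.120000+0.024000=0.0240
k=5 load: inc=0.024000, refl=0.024000·-1.000000=-0.0240; V=0.000000+0.024000+-0.024000=0.0000
k=6 src: inc=-0.024000, refl=-0.024000·-0.200000=0.0048; V=0.024000+-0.024000+0.004800=0.0048
k=7 load: inc=0.004800, refl=0.004800·-1.000000=-0.0048; V=0.000000+0.004800+-0.004800=0.0000
k=8 src: inc=-0.004800, refl=-0.004800·-0.200000=0.0010; V=0.004800+-0.004800+0.000960=0.0010
k=9 load: inc=0.000960, refl=0.000960·-1.000000=-0.0010; V=0.000000+0.000960+-0.000960=0.0000
k=10 src: inc=-0.000960, refl=-0.000960·-0.200000=0.0002; V=0.000960+-0.000960+0.000192=0.0002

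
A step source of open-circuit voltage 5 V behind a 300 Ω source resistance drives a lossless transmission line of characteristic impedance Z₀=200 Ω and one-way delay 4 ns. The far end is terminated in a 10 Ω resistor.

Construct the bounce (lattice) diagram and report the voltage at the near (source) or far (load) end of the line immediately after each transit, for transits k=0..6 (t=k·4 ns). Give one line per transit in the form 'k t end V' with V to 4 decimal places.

0 0 source 2.0000
1 4 load 0.1905
2 8 source -0.1714
3 12 load 0.1560
4 16 source 0.2215
5 20 load 0.1622
6 24 source 0.1504

Γ_L=-0.904762, Γ_S=0.200000; launch V₁=5·200/500=2.000000
k=0 src: V=2.0000
k=1 load: inc=2.000000, refl=2.000000·-0.904762=-1.8095; V=0.000000+2.000000+-1.809524=0.1905
k=2 src: inc=-1.809524, refl=-1.809524·0.200000=-0.3619; V=2.000000+-1.809524+-0.361905=-0.1714
k=3 load: inc=-0.361905, refl=-0.361905·-0.904762=0.3274; V=0.190476+-0.361905+0.327438=0.1560
k=4 src: inc=0.327438, refl=0.327438·0.200000=0.0655; V=-0.171429+0.327438+0.065488=0.2215
k=5 load: inc=0.065488, refl=0.065488·-0.904762=-0.0593; V=0.156009+0.065488+-0.059251=0.1622
k=6 src: inc=-0.059251, refl=-0.059251·0.200000=-0.0119; V=0.221497+-0.059251+-0.011850=0.1504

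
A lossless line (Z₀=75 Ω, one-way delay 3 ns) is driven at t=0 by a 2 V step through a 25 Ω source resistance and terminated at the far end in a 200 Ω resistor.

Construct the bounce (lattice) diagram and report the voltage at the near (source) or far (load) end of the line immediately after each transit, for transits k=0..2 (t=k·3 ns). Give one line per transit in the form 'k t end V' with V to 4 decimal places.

Γ_L=0.454545, Γ_S=-0.500000; launch V₁=2·75/100=1.500000
k=0 src: V=1.5000
k=1 load: inc=1.500000, refl=1.500000·0.454545=0.6818; V=0.000000+1.500000+0.681818=2.1818
k=2 src: inc=0.681818, refl=0.681818·-0.500000=-0.3409; V=1.500000+0.681818+-0.340909=1.8409

0 0 source 1.5000
1 3 load 2.1818
2 6 source 1.8409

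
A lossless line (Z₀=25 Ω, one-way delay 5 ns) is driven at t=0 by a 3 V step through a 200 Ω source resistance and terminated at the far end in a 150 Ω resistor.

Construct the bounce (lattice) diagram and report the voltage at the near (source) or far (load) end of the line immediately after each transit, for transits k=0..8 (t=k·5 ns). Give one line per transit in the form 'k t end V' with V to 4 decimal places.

0 0 source 0.3333
1 5 load 0.5714
2 10 source 0.7566
3 15 load 0.8889
4 20 source 0.9918
5 25 load 1.0653
6 30 source 1.1224
7 35 load 1.1632
8 40 source 1.1950

Γ_L=0.714286, Γ_S=0.777778; launch V₁=3·25/225=0.333333
k=0 src: V=0.3333
k=1 load: inc=0.333333, refl=0.333333·0.714286=0.2381; V=0.000000+0.333333+0.238095=0.5714
k=2 src: inc=0.238095, refl=0.238095·0.777778=0.1852; V=0.333333+0.238095+0.185185=0.7566
k=3 load: inc=0.185185, refl=0.185185·0.714286=0.1323; V=0.571429+0.185185+0.132275=0.8889
k=4 src: inc=0.132275, refl=0.132275·0.777778=0.1029; V=0.756614+0.132275+0.102881=0.9918
k=5 load: inc=0.102881, refl=0.102881·0.714286=0.0735; V=0.888889+0.102881+0.073486=1.0653
k=6 src: inc=0.073486, refl=0.073486·0.777778=0.0572; V=0.991770+0.073486+0.057156=1.1224
k=7 load: inc=0.057156, refl=0.057156·0.714286=0.0408; V=1.065256+0.057156+0.040826=1.1632
k=8 src: inc=0.040826, refl=0.040826·0.777778=0.0318; V=1.122412+0.040826+0.031753=1.1950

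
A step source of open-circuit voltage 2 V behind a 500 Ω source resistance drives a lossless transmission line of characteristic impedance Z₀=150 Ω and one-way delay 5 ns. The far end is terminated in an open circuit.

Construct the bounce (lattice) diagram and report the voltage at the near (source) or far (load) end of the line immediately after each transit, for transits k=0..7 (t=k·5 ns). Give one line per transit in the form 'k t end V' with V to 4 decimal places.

0 0 source 0.4615
1 5 load 0.9231
2 10 source 1.1716
3 15 load 1.4201
4 20 source 1.5539
5 25 load 1.6878
6 30 source 1.7598
7 35 load 1.8319

Γ_L=1.000000, Γ_S=0.538462; launch V₁=2·150/650=0.461538
k=0 src: V=0.4615
k=1 load: inc=0.461538, refl=0.461538·1.000000=0.4615; V=0.000000+0.461538+0.461538=0.9231
k=2 src: inc=0.461538, refl=0.461538·0.538462=0.2485; V=0.461538+0.461538+0.248521=1.1716
k=3 load: inc=0.248521, refl=0.248521·1.000000=0.2485; V=0.923077+0.248521+0.248521=1.4201
k=4 src: inc=0.248521, refl=0.248521·0.538462=0.1338; V=1.171598+0.248521+0.133819=1.5539
k=5 load: inc=0.133819, refl=0.133819·1.000000=0.1338; V=1.420118+0.133819+0.133819=1.6878
k=6 src: inc=0.133819, refl=0.133819·0.538462=0.0721; V=1.553937+0.133819+0.072056=1.7598
k=7 load: inc=0.072056, refl=0.072056·1.000000=0.0721; V=1.687756+0.072056+0.072056=1.8319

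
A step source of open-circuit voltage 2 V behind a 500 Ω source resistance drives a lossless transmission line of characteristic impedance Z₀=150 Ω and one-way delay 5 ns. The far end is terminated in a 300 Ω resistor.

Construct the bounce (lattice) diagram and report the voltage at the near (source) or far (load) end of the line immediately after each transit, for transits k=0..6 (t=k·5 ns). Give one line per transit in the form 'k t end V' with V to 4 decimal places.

Γ_L=0.333333, Γ_S=0.538462; launch V₁=2·150/650=0.461538
k=0 src: V=0.4615
k=1 load: inc=0.461538, refl=0.461538·0.333333=0.1538; V=0.000000+0.461538+0.153846=0.6154
k=2 src: inc=0.153846, refl=0.153846·0.538462=0.0828; V=0.461538+0.153846+0.082840=0.6982
k=3 load: inc=0.082840, refl=0.082840·0.333333=0.0276; V=0.615385+0.082840+0.027613=0.7258
k=4 src: inc=0.027613, refl=0.027613·0.538462=0.0149; V=0.698225+0.027613+0.014869=0.7407
k=5 load: inc=0.014869, refl=0.014869·0.333333=0.0050; V=0.725838+0.014869+0.004956=0.7457
k=6 src: inc=0.004956, refl=0.004956·0.538462=0.0027; V=0.740707+0.004956+0.002669=0.7483

0 0 source 0.4615
1 5 load 0.6154
2 10 source 0.6982
3 15 load 0.7258
4 20 source 0.7407
5 25 load 0.7457
6 30 source 0.7483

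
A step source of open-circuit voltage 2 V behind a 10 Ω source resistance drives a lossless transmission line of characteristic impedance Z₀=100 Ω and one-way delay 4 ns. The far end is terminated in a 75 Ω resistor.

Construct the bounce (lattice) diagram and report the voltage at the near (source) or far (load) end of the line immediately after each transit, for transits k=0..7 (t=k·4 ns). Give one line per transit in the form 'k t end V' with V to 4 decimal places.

0 0 source 1.8182
1 4 load 1.5584
2 8 source 1.7710
3 12 load 1.7406
4 16 source 1.7654
5 20 load 1.7619
6 24 source 1.7648
7 28 load 1.7644

Γ_L=-0.142857, Γ_S=-0.818182; launch V₁=2·100/110=1.818182
k=0 src: V=1.8182
k=1 load: inc=1.818182, refl=1.818182·-0.142857=-0.2597; V=0.000000+1.818182+-0.259740=1.5584
k=2 src: inc=-0.259740, refl=-0.259740·-0.818182=0.2125; V=1.818182+-0.259740+0.212515=1.7710
k=3 load: inc=0.212515, refl=0.212515·-0.142857=-0.0304; V=1.558442+0.212515+-0.030359=1.7406
k=4 src: inc=-0.030359, refl=-0.030359·-0.818182=0.0248; V=1.770956+-0.030359+0.024839=1.7654
k=5 load: inc=0.024839, refl=0.024839·-0.142857=-0.0035; V=1.740597+0.024839+-0.003548=1.7619
k=6 src: inc=-0.003548, refl=-0.003548·-0.818182=0.0029; V=1.765436+-0.003548+0.002903=1.7648
k=7 load: inc=0.002903, refl=0.002903·-0.142857=-0.0004; V=1.761888+0.002903+-0.000415=1.7644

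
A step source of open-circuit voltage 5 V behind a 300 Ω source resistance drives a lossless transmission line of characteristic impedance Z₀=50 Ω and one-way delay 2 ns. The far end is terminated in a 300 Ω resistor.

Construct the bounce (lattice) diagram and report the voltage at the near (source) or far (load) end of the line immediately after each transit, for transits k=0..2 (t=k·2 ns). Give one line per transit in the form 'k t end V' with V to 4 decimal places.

Γ_L=0.714286, Γ_S=0.714286; launch V₁=5·50/350=0.714286
k=0 src: V=0.7143
k=1 load: inc=0.714286, refl=0.714286·0.714286=0.5102; V=0.000000+0.714286+0.510204=1.2245
k=2 src: inc=0.510204, refl=0.510204·0.714286=0.3644; V=0.714286+0.510204+0.364431=1.5889

0 0 source 0.7143
1 2 load 1.2245
2 4 source 1.5889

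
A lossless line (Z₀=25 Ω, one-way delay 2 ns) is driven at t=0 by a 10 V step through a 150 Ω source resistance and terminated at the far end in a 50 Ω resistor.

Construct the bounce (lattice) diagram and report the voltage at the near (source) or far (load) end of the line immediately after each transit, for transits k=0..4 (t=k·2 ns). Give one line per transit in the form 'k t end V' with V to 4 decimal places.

Γ_L=0.333333, Γ_S=0.714286; launch V₁=10·25/175=1.428571
k=0 src: V=1.4286
k=1 load: inc=1.428571, refl=1.428571·0.333333=0.4762; V=0.000000+1.428571+0.476190=1.9048
k=2 src: inc=0.476190, refl=0.476190·0.714286=0.3401; V=1.428571+0.476190+0.340136=2.2449
k=3 load: inc=0.340136, refl=0.340136·0.333333=0.1134; V=1.904762+0.340136+0.113379=2.3583
k=4 src: inc=0.113379, refl=0.113379·0.714286=0.0810; V=2.244898+0.113379+0.080985=2.4393

0 0 source 1.4286
1 2 load 1.9048
2 4 source 2.2449
3 6 load 2.3583
4 8 source 2.4393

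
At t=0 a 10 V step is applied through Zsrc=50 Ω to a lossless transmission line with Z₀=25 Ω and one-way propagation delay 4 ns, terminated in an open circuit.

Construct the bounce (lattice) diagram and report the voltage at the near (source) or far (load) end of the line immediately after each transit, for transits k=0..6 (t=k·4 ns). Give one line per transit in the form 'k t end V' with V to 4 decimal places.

Γ_L=1.000000, Γ_S=0.333333; launch V₁=10·25/75=3.333333
k=0 src: V=3.3333
k=1 load: inc=3.333333, refl=3.333333·1.000000=3.3333; V=0.000000+3.333333+3.333333=6.6667
k=2 src: inc=3.333333, refl=3.333333·0.333333=1.1111; V=3.333333+3.333333+1.111111=7.7778
k=3 load: inc=1.111111, refl=1.111111·1.000000=1.1111; V=6.666667+1.111111+1.111111=8.8889
k=4 src: inc=1.111111, refl=1.111111·0.333333=0.3704; V=7.777778+1.111111+0.370370=9.2593
k=5 load: inc=0.370370, refl=0.370370·1.000000=0.3704; V=8.888889+0.370370+0.370370=9.6296
k=6 src: inc=0.370370, refl=0.370370·0.333333=0.1235; V=9.259259+0.370370+0.123457=9.7531

0 0 source 3.3333
1 4 load 6.6667
2 8 source 7.7778
3 12 load 8.8889
4 16 source 9.2593
5 20 load 9.6296
6 24 source 9.7531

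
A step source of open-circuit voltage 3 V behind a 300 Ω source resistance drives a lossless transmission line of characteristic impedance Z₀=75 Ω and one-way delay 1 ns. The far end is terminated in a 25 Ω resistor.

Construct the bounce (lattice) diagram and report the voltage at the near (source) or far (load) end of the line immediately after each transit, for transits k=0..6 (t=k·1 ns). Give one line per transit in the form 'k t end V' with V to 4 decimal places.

Γ_L=-0.500000, Γ_S=0.600000; launch V₁=3·75/375=0.600000
k=0 src: V=0.6000
k=1 load: inc=0.600000, refl=0.600000·-0.500000=-0.3000; V=0.000000+0.600000+-0.300000=0.3000
k=2 src: inc=-0.300000, refl=-0.300000·0.600000=-0.1800; V=0.600000+-0.300000+-0.180000=0.1200
k=3 load: inc=-0.180000, refl=-0.180000·-0.500000=0.0900; V=0.300000+-0.180000+0.090000=0.2100
k=4 src: inc=0.090000, refl=0.090000·0.600000=0.0540; V=0.120000+0.090000+0.054000=0.2640
k=5 load: inc=0.054000, refl=0.054000·-0.500000=-0.0270; V=0.210000+0.054000+-0.027000=0.2370
k=6 src: inc=-0.027000, refl=-0.027000·0.600000=-0.0162; V=0.264000+-0.027000+-0.016200=0.2208

0 0 source 0.6000
1 1 load 0.3000
2 2 source 0.1200
3 3 load 0.2100
4 4 source 0.2640
5 5 load 0.2370
6 6 source 0.2208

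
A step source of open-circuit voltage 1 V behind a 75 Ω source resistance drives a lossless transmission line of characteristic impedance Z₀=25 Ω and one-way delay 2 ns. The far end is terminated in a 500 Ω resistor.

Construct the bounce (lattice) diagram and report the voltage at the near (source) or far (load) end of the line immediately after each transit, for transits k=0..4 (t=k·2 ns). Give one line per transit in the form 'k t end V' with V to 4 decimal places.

0 0 source 0.2500
1 2 load 0.4762
2 4 source 0.5893
3 6 load 0.6916
4 8 source 0.7428

Γ_L=0.904762, Γ_S=0.500000; launch V₁=1·25/100=0.250000
k=0 src: V=0.2500
k=1 load: inc=0.250000, refl=0.250000·0.904762=0.2262; V=0.000000+0.250000+0.226190=0.4762
k=2 src: inc=0.226190, refl=0.226190·0.500000=0.1131; V=0.250000+0.226190+0.113095=0.5893
k=3 load: inc=0.113095, refl=0.113095·0.904762=0.1023; V=0.476190+0.113095+0.102324=0.6916
k=4 src: inc=0.102324, refl=0.102324·0.500000=0.0512; V=0.589286+0.102324+0.051162=0.7428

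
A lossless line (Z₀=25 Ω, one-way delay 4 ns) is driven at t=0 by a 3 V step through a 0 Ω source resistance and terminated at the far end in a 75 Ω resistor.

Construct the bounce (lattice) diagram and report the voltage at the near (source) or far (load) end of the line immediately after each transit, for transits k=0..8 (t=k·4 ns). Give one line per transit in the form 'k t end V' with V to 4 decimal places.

0 0 source 3.0000
1 4 load 4.5000
2 8 source 3.0000
3 12 load 2.2500
4 16 source 3.0000
5 20 load 3.3750
6 24 source 3.0000
7 28 load 2.8125
8 32 source 3.0000

Γ_L=0.500000, Γ_S=-1.000000; launch V₁=3·25/25=3.000000
k=0 src: V=3.0000
k=1 load: inc=3.000000, refl=3.000000·0.500000=1.5000; V=0.000000+3.000000+1.500000=4.5000
k=2 src: inc=1.500000, refl=1.500000·-1.000000=-1.5000; V=3.000000+1.500000+-1.500000=3.0000
k=3 load: inc=-1.500000, refl=-1.500000·0.500000=-0.7500; V=4.500000+-1.500000+-0.750000=2.2500
k=4 src: inc=-0.750000, refl=-0.750000·-1.000000=0.7500; V=3.000000+-0.750000+0.750000=3.0000
k=5 load: inc=0.750000, refl=0.750000·0.500000=0.3750; V=2.250000+0.750000+0.375000=3.3750
k=6 src: inc=0.375000, refl=0.375000·-1.000000=-0.3750; V=3.000000+0.375000+-0.375000=3.0000
k=7 load: inc=-0.375000, refl=-0.375000·0.500000=-0.1875; V=3.375000+-0.375000+-0.187500=2.8125
k=8 src: inc=-0.187500, refl=-0.187500·-1.000000=0.1875; V=3.000000+-0.187500+0.187500=3.0000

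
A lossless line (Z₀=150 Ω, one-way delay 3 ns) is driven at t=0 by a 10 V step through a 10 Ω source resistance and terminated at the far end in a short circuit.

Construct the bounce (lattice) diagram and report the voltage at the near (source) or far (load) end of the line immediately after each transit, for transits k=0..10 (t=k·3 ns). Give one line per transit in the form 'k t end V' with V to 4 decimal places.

Γ_L=-1.000000, Γ_S=-0.875000; launch V₁=10·150/160=9.375000
k=0 src: V=9.3750
k=1 load: inc=9.375000, refl=9.375000·-1.000000=-9.3750; V=0.000000+9.375000+-9.375000=0.0000
k=2 src: inc=-9.375000, refl=-9.375000·-0.875000=8.2031; V=9.375000+-9.375000+8.203125=8.2031
k=3 load: inc=8.203125, refl=8.203125·-1.000000=-8.2031; V=0.000000+8.203125+-8.203125=0.0000
k=4 src: inc=-8.203125, refl=-8.203125·-0.875000=7.1777; V=8.203125+-8.203125+7.177734=7.1777
k=5 load: inc=7.177734, refl=7.177734·-1.000000=-7.1777; V=0.000000+7.177734+-7.177734=0.0000
k=6 src: inc=-7.177734, refl=-7.177734·-0.875000=6.2805; V=7.177734+-7.177734+6.280518=6.2805
k=7 load: inc=6.280518, refl=6.280518·-1.000000=-6.2805; V=0.000000+6.280518+-6.280518=0.0000
k=8 src: inc=-6.280518, refl=-6.280518·-0.875000=5.4955; V=6.280518+-6.280518+5.495453=5.4955
k=9 load: inc=5.495453, refl=5.495453·-1.000000=-5.4955; V=0.000000+5.495453+-5.495453=0.0000
k=10 src: inc=-5.495453, refl=-5.495453·-0.875000=4.8085; V=5.495453+-5.495453+4.808521=4.8085

0 0 source 9.3750
1 3 load 0.0000
2 6 source 8.2031
3 9 load 0.0000
4 12 source 7.1777
5 15 load 0.0000
6 18 source 6.2805
7 21 load 0.0000
8 24 source 5.4955
9 27 load 0.0000
10 30 source 4.8085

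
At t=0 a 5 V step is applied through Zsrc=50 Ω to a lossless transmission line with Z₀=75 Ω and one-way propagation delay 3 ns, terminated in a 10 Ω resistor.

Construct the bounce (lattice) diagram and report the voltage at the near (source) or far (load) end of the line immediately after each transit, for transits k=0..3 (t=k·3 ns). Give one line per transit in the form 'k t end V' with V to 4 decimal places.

Γ_L=-0.764706, Γ_S=-0.200000; launch V₁=5·75/125=3.000000
k=0 src: V=3.0000
k=1 load: inc=3.000000, refl=3.000000·-0.764706=-2.2941; V=0.000000+3.000000+-2.294118=0.7059
k=2 src: inc=-2.294118, refl=-2.294118·-0.200000=0.4588; V=3.000000+-2.294118+0.458824=1.1647
k=3 load: inc=0.458824, refl=0.458824·-0.764706=-0.3509; V=0.705882+0.458824+-0.350865=0.8138

0 0 source 3.0000
1 3 load 0.7059
2 6 source 1.1647
3 9 load 0.8138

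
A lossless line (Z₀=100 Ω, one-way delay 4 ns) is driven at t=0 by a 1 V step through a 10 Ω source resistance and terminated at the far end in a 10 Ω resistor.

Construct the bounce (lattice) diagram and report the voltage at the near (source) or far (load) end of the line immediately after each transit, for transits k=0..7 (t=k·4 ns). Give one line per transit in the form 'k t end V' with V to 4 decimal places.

0 0 source 0.9091
1 4 load 0.1653
2 8 source 0.7739
3 12 load 0.2759
4 16 source 0.6833
5 20 load 0.3500
6 24 source 0.6227
7 28 load 0.3996

Γ_L=-0.818182, Γ_S=-0.818182; launch V₁=1·100/110=0.909091
k=0 src: V=0.9091
k=1 load: inc=0.909091, refl=0.909091·-0.818182=-0.7438; V=0.000000+0.909091+-0.743802=0.1653
k=2 src: inc=-0.743802, refl=-0.743802·-0.818182=0.6086; V=0.909091+-0.743802+0.608565=0.7739
k=3 load: inc=0.608565, refl=0.608565·-0.818182=-0.4979; V=0.165289+0.608565+-0.497917=0.2759
k=4 src: inc=-0.497917, refl=-0.497917·-0.818182=0.4074; V=0.773854+-0.497917+0.407386=0.6833
k=5 load: inc=0.407386, refl=0.407386·-0.818182=-0.3333; V=0.275937+0.407386+-0.333316=0.3500
k=6 src: inc=-0.333316, refl=-0.333316·-0.818182=0.2727; V=0.683324+-0.333316+0.272713=0.6227
k=7 load: inc=0.272713, refl=0.272713·-0.818182=-0.2231; V=0.350008+0.272713+-0.223129=0.3996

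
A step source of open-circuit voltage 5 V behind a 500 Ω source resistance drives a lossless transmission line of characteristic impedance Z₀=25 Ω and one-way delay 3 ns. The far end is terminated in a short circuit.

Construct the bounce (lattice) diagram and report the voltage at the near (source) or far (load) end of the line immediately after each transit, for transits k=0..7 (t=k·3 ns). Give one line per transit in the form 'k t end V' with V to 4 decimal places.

0 0 source 0.2381
1 3 load 0.0000
2 6 source -0.2154
3 9 load 0.0000
4 12 source 0.1949
5 15 load 0.0000
6 18 source -0.1763
7 21 load 0.0000

Γ_L=-1.000000, Γ_S=0.904762; launch V₁=5·25/525=0.238095
k=0 src: V=0.2381
k=1 load: inc=0.238095, refl=0.238095·-1.000000=-0.2381; V=0.000000+0.238095+-0.238095=0.0000
k=2 src: inc=-0.238095, refl=-0.238095·0.904762=-0.2154; V=0.238095+-0.238095+-0.215420=-0.2154
k=3 load: inc=-0.215420, refl=-0.215420·-1.000000=0.2154; V=0.000000+-0.215420+0.215420=0.0000
k=4 src: inc=0.215420, refl=0.215420·0.904762=0.1949; V=-0.215420+0.215420+0.194903=0.1949
k=5 load: inc=0.194903, refl=0.194903·-1.000000=-0.1949; V=0.000000+0.194903+-0.194903=0.0000
k=6 src: inc=-0.194903, refl=-0.194903·0.904762=-0.1763; V=0.194903+-0.194903+-0.176341=-0.1763
k=7 load: inc=-0.176341, refl=-0.176341·-1.000000=0.1763; V=0.000000+-0.176341+0.176341=0.0000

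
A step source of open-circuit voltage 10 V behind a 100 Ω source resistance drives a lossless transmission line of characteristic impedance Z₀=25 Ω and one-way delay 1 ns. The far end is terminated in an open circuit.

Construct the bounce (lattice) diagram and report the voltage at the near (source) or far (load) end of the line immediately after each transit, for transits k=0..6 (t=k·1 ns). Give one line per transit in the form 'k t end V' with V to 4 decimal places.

Γ_L=1.000000, Γ_S=0.600000; launch V₁=10·25/125=2.000000
k=0 src: V=2.0000
k=1 load: inc=2.000000, refl=2.000000·1.000000=2.0000; V=0.000000+2.000000+2.000000=4.0000
k=2 src: inc=2.000000, refl=2.000000·0.600000=1.2000; V=2.000000+2.000000+1.200000=5.2000
k=3 load: inc=1.200000, refl=1.200000·1.000000=1.2000; V=4.000000+1.200000+1.200000=6.4000
k=4 src: inc=1.200000, refl=1.200000·0.600000=0.7200; V=5.200000+1.200000+0.720000=7.1200
k=5 load: inc=0.720000, refl=0.720000·1.000000=0.7200; V=6.400000+0.720000+0.720000=7.8400
k=6 src: inc=0.720000, refl=0.720000·0.600000=0.4320; V=7.120000+0.720000+0.432000=8.2720

0 0 source 2.0000
1 1 load 4.0000
2 2 source 5.2000
3 3 load 6.4000
4 4 source 7.1200
5 5 load 7.8400
6 6 source 8.2720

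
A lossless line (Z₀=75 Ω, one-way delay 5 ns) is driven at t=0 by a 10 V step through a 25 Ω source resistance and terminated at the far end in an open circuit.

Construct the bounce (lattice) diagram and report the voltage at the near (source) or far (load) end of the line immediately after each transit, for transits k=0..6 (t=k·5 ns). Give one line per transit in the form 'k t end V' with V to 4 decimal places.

0 0 source 7.5000
1 5 load 15.0000
2 10 source 11.2500
3 15 load 7.5000
4 20 source 9.3750
5 25 load 11.2500
6 30 source 10.3125

Γ_L=1.000000, Γ_S=-0.500000; launch V₁=10·75/100=7.500000
k=0 src: V=7.5000
k=1 load: inc=7.500000, refl=7.500000·1.000000=7.5000; V=0.000000+7.500000+7.500000=15.0000
k=2 src: inc=7.500000, refl=7.500000·-0.500000=-3.7500; V=7.500000+7.500000+-3.750000=11.2500
k=3 load: inc=-3.750000, refl=-3.750000·1.000000=-3.7500; V=15.000000+-3.750000+-3.750000=7.5000
k=4 src: inc=-3.750000, refl=-3.750000·-0.500000=1.8750; V=11.250000+-3.750000+1.875000=9.3750
k=5 load: inc=1.875000, refl=1.875000·1.000000=1.8750; V=7.500000+1.875000+1.875000=11.2500
k=6 src: inc=1.875000, refl=1.875000·-0.500000=-0.9375; V=9.375000+1.875000+-0.937500=10.3125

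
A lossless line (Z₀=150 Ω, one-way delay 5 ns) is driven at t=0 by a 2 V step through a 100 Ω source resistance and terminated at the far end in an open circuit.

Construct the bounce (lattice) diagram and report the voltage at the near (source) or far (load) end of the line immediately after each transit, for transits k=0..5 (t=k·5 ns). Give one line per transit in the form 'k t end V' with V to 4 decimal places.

0 0 source 1.2000
1 5 load 2.4000
2 10 source 2.1600
3 15 load 1.9200
4 20 source 1.9680
5 25 load 2.0160

Γ_L=1.000000, Γ_S=-0.200000; launch V₁=2·150/250=1.200000
k=0 src: V=1.2000
k=1 load: inc=1.200000, refl=1.200000·1.000000=1.2000; V=0.000000+1.200000+1.200000=2.4000
k=2 src: inc=1.200000, refl=1.200000·-0.200000=-0.2400; V=1.200000+1.200000+-0.240000=2.1600
k=3 load: inc=-0.240000, refl=-0.240000·1.000000=-0.2400; V=2.400000+-0.240000+-0.240000=1.9200
k=4 src: inc=-0.240000, refl=-0.240000·-0.200000=0.0480; V=2.160000+-0.240000+0.048000=1.9680
k=5 load: inc=0.048000, refl=0.048000·1.000000=0.0480; V=1.920000+0.048000+0.048000=2.0160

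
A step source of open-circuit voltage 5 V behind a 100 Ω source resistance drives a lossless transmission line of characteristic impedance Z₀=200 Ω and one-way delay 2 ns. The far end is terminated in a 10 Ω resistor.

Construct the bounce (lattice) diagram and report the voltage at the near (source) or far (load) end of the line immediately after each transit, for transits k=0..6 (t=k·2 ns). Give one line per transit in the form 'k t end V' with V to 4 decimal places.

0 0 source 3.3333
1 2 load 0.3175
2 4 source 1.3228
3 6 load 0.4132
4 8 source 0.7164
5 10 load 0.4421
6 12 source 0.5335

Γ_L=-0.904762, Γ_S=-0.333333; launch V₁=5·200/300=3.333333
k=0 src: V=3.3333
k=1 load: inc=3.333333, refl=3.333333·-0.904762=-3.0159; V=0.000000+3.333333+-3.015873=0.3175
k=2 src: inc=-3.015873, refl=-3.015873·-0.333333=1.0053; V=3.333333+-3.015873+1.005291=1.3228
k=3 load: inc=1.005291, refl=1.005291·-0.904762=-0.9095; V=0.317460+1.005291+-0.909549=0.4132
k=4 src: inc=-0.909549, refl=-0.909549·-0.333333=0.3032; V=1.322751+-0.909549+0.303183=0.7164
k=5 load: inc=0.303183, refl=0.303183·-0.904762=-0.2743; V=0.413202+0.303183+-0.274308=0.4421
k=6 src: inc=-0.274308, refl=-0.274308·-0.333333=0.0914; V=0.716385+-0.274308+0.091436=0.5335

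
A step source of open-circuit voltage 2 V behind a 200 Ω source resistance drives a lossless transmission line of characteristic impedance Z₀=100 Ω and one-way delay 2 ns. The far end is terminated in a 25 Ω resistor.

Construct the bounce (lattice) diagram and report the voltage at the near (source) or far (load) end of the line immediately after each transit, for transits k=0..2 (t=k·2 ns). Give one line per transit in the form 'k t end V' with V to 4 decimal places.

Γ_L=-0.600000, Γ_S=0.333333; launch V₁=2·100/300=0.666667
k=0 src: V=0.6667
k=1 load: inc=0.666667, refl=0.666667·-0.600000=-0.4000; V=0.000000+0.666667+-0.400000=0.2667
k=2 src: inc=-0.400000, refl=-0.400000·0.333333=-0.1333; V=0.666667+-0.400000+-0.133333=0.1333

0 0 source 0.6667
1 2 load 0.2667
2 4 source 0.1333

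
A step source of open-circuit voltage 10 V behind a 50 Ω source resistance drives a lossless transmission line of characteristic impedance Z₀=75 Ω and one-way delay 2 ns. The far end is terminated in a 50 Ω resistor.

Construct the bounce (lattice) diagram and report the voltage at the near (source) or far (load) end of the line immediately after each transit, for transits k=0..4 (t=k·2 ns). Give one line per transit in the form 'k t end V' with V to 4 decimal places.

0 0 source 6.0000
1 2 load 4.8000
2 4 source 5.0400
3 6 load 4.9920
4 8 source 5.0016

Γ_L=-0.200000, Γ_S=-0.200000; launch V₁=10·75/125=6.000000
k=0 src: V=6.0000
k=1 load: inc=6.000000, refl=6.000000·-0.200000=-1.2000; V=0.000000+6.000000+-1.200000=4.8000
k=2 src: inc=-1.200000, refl=-1.200000·-0.200000=0.2400; V=6.000000+-1.200000+0.240000=5.0400
k=3 load: inc=0.240000, refl=0.240000·-0.200000=-0.0480; V=4.800000+0.240000+-0.048000=4.9920
k=4 src: inc=-0.048000, refl=-0.048000·-0.200000=0.0096; V=5.040000+-0.048000+0.009600=5.0016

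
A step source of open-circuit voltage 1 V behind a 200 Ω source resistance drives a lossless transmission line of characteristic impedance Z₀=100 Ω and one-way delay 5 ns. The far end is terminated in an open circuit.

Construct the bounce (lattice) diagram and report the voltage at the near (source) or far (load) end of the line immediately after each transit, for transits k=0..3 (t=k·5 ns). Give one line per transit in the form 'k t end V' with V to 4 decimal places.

0 0 source 0.3333
1 5 load 0.6667
2 10 source 0.7778
3 15 load 0.8889

Γ_L=1.000000, Γ_S=0.333333; launch V₁=1·100/300=0.333333
k=0 src: V=0.3333
k=1 load: inc=0.333333, refl=0.333333·1.000000=0.3333; V=0.000000+0.333333+0.333333=0.6667
k=2 src: inc=0.333333, refl=0.333333·0.333333=0.1111; V=0.333333+0.333333+0.111111=0.7778
k=3 load: inc=0.111111, refl=0.111111·1.000000=0.1111; V=0.666667+0.111111+0.111111=0.8889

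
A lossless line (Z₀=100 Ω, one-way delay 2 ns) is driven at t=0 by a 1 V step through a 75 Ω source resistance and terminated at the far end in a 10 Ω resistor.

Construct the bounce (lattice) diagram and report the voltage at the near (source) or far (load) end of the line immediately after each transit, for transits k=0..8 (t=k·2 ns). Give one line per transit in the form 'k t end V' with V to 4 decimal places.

0 0 source 0.5714
1 2 load 0.1039
2 4 source 0.1707
3 6 load 0.1160
4 8 source 0.1238
5 10 load 0.1175
6 12 source 0.1184
7 14 load 0.1176
8 16 source 0.1177

Γ_L=-0.818182, Γ_S=-0.142857; launch V₁=1·100/175=0.571429
k=0 src: V=0.5714
k=1 load: inc=0.571429, refl=0.571429·-0.818182=-0.4675; V=0.000000+0.571429+-0.467532=0.1039
k=2 src: inc=-0.467532, refl=-0.467532·-0.142857=0.0668; V=0.571429+-0.467532+0.066790=0.1707
k=3 load: inc=0.066790, refl=0.066790·-0.818182=-0.0546; V=0.103896+0.066790+-0.054647=0.1160
k=4 src: inc=-0.054647, refl=-0.054647·-0.142857=0.0078; V=0.170686+-0.054647+0.007807=0.1238
k=5 load: inc=0.007807, refl=0.007807·-0.818182=-0.0064; V=0.116040+0.007807+-0.006387=0.1175
k=6 src: inc=-0.006387, refl=-0.006387·-0.142857=0.0009; V=0.123846+-0.006387+0.000912=0.1184
k=7 load: inc=0.000912, refl=0.000912·-0.818182=-0.0007; V=0.117459+0.000912+-0.000747=0.1176
k=8 src: inc=-0.000747, refl=-0.000747·-0.142857=0.0001; V=0.118372+-0.000747+0.000107=0.1177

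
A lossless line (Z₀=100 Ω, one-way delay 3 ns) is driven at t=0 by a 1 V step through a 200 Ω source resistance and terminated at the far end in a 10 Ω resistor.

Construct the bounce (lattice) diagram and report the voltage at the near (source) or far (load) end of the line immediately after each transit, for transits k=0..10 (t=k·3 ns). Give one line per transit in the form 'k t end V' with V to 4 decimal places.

Γ_L=-0.818182, Γ_S=0.333333; launch V₁=1·100/300=0.333333
k=0 src: V=0.3333
k=1 load: inc=0.333333, refl=0.333333·-0.818182=-0.2727; V=0.000000+0.333333+-0.272727=0.0606
k=2 src: inc=-0.272727, refl=-0.272727·0.333333=-0.0909; V=0.333333+-0.272727+-0.090909=-0.0303
k=3 load: inc=-0.090909, refl=-0.090909·-0.818182=0.0744; V=0.060606+-0.090909+0.074380=0.0441
k=4 src: inc=0.074380, refl=0.074380·0.333333=0.0248; V=-0.030303+0.074380+0.024793=0.0689
k=5 load: inc=0.024793, refl=0.024793·-0.818182=-0.0203; V=0.044077+0.024793+-0.020285=0.0486
k=6 src: inc=-0.020285, refl=-0.020285·0.333333=-0.0068; V=0.068871+-0.020285+-0.006762=0.0418
k=7 load: inc=-0.006762, refl=-0.006762·-0.818182=0.0055; V=0.048585+-0.006762+0.005532=0.0474
k=8 src: inc=0.005532, refl=0.005532·0.333333=0.0018; V=0.041823+0.005532+0.001844=0.0492
k=9 load: inc=0.001844, refl=0.001844·-0.818182=-0.0015; V=0.047356+0.001844+-0.001509=0.0477
k=10 src: inc=-0.001509, refl=-0.001509·0.333333=-0.0005; V=0.049200+-0.001509+-0.000503=0.0472

0 0 source 0.3333
1 3 load 0.0606
2 6 source -0.0303
3 9 load 0.0441
4 12 source 0.0689
5 15 load 0.0486
6 18 source 0.0418
7 21 load 0.0474
8 24 source 0.0492
9 27 load 0.0477
10 30 source 0.0472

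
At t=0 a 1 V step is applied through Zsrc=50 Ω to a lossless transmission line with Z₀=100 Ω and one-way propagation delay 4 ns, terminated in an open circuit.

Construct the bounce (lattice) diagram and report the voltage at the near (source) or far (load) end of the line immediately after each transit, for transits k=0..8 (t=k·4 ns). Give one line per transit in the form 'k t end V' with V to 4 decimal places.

0 0 source 0.6667
1 4 load 1.3333
2 8 source 1.1111
3 12 load 0.8889
4 16 source 0.9630
5 20 load 1.0370
6 24 source 1.0123
7 28 load 0.9877
8 32 source 0.9959

Γ_L=1.000000, Γ_S=-0.333333; launch V₁=1·100/150=0.666667
k=0 src: V=0.6667
k=1 load: inc=0.666667, refl=0.666667·1.000000=0.6667; V=0.000000+0.666667+0.666667=1.3333
k=2 src: inc=0.666667, refl=0.666667·-0.333333=-0.2222; V=0.666667+0.666667+-0.222222=1.1111
k=3 load: inc=-0.222222, refl=-0.222222·1.000000=-0.2222; V=1.333333+-0.222222+-0.222222=0.8889
k=4 src: inc=-0.222222, refl=-0.222222·-0.333333=0.0741; V=1.111111+-0.222222+0.074074=0.9630
k=5 load: inc=0.074074, refl=0.074074·1.000000=0.0741; V=0.888889+0.074074+0.074074=1.0370
k=6 src: inc=0.074074, refl=0.074074·-0.333333=-0.0247; V=0.962963+0.074074+-0.024691=1.0123
k=7 load: inc=-0.024691, refl=-0.024691·1.000000=-0.0247; V=1.037037+-0.024691+-0.024691=0.9877
k=8 src: inc=-0.024691, refl=-0.024691·-0.333333=0.0082; V=1.012346+-0.024691+0.008230=0.9959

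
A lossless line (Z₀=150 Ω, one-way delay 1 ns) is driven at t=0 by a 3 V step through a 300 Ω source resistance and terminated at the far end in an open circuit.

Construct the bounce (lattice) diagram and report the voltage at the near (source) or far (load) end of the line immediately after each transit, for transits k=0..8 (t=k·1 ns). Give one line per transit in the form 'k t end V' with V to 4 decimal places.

0 0 source 1.0000
1 1 load 2.0000
2 2 source 2.3333
3 3 load 2.6667
4 4 source 2.7778
5 5 load 2.8889
6 6 source 2.9259
7 7 load 2.9630
8 8 source 2.9753

Γ_L=1.000000, Γ_S=0.333333; launch V₁=3·150/450=1.000000
k=0 src: V=1.0000
k=1 load: inc=1.000000, refl=1.000000·1.000000=1.0000; V=0.000000+1.000000+1.000000=2.0000
k=2 src: inc=1.000000, refl=1.000000·0.333333=0.3333; V=1.000000+1.000000+0.333333=2.3333
k=3 load: inc=0.333333, refl=0.333333·1.000000=0.3333; V=2.000000+0.333333+0.333333=2.6667
k=4 src: inc=0.333333, refl=0.333333·0.333333=0.1111; V=2.333333+0.333333+0.111111=2.7778
k=5 load: inc=0.111111, refl=0.111111·1.000000=0.1111; V=2.666667+0.111111+0.111111=2.8889
k=6 src: inc=0.111111, refl=0.111111·0.333333=0.0370; V=2.777778+0.111111+0.037037=2.9259
k=7 load: inc=0.037037, refl=0.037037·1.000000=0.0370; V=2.888889+0.037037+0.037037=2.9630
k=8 src: inc=0.037037, refl=0.037037·0.333333=0.0123; V=2.925926+0.037037+0.012346=2.9753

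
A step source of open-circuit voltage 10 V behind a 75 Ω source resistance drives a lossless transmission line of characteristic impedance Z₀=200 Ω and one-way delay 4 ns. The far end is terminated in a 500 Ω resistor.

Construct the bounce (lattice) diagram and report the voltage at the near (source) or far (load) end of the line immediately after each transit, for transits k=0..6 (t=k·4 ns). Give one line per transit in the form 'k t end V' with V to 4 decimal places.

0 0 source 7.2727
1 4 load 10.3896
2 8 source 8.9728
3 12 load 8.3657
4 16 source 8.6417
5 20 load 8.7599
6 24 source 8.7062

Γ_L=0.428571, Γ_S=-0.454545; launch V₁=10·200/275=7.272727
k=0 src: V=7.2727
k=1 load: inc=7.272727, refl=7.272727·0.428571=3.1169; V=0.000000+7.272727+3.116883=10.3896
k=2 src: inc=3.116883, refl=3.116883·-0.454545=-1.4168; V=7.272727+3.116883+-1.416765=8.9728
k=3 load: inc=-1.416765, refl=-1.416765·0.428571=-0.6072; V=10.389610+-1.416765+-0.607185=8.3657
k=4 src: inc=-0.607185, refl=-0.607185·-0.454545=0.2760; V=8.972845+-0.607185+0.275993=8.6417
k=5 load: inc=0.275993, refl=0.275993·0.428571=0.1183; V=8.365660+0.275993+0.118283=8.7599
k=6 src: inc=0.118283, refl=0.118283·-0.454545=-0.0538; V=8.641654+0.118283+-0.053765=8.7062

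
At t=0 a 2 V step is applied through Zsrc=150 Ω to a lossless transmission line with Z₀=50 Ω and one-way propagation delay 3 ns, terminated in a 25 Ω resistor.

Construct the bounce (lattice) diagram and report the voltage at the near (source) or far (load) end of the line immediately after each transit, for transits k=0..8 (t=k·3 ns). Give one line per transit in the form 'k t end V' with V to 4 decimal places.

Γ_L=-0.333333, Γ_S=0.500000; launch V₁=2·50/200=0.500000
k=0 src: V=0.5000
k=1 load: inc=0.500000, refl=0.500000·-0.333333=-0.1667; V=0.000000+0.500000+-0.166667=0.3333
k=2 src: inc=-0.166667, refl=-0.166667·0.500000=-0.0833; V=0.500000+-0.166667+-0.083333=0.2500
k=3 load: inc=-0.083333, refl=-0.083333·-0.333333=0.0278; V=0.333333+-0.083333+0.027778=0.2778
k=4 src: inc=0.027778, refl=0.027778·0.500000=0.0139; V=0.250000+0.027778+0.013889=0.2917
k=5 load: inc=0.013889, refl=0.013889·-0.333333=-0.0046; V=0.277778+0.013889+-0.004630=0.2870
k=6 src: inc=-0.004630, refl=-0.004630·0.500000=-0.0023; V=0.291667+-0.004630+-0.002315=0.2847
k=7 load: inc=-0.002315, refl=-0.002315·-0.333333=0.0008; V=0.287037+-0.002315+0.000772=0.2855
k=8 src: inc=0.000772, refl=0.000772·0.500000=0.0004; V=0.284722+0.000772+0.000386=0.2859

0 0 source 0.5000
1 3 load 0.3333
2 6 source 0.2500
3 9 load 0.2778
4 12 source 0.2917
5 15 load 0.2870
6 18 source 0.2847
7 21 load 0.2855
8 24 source 0.2859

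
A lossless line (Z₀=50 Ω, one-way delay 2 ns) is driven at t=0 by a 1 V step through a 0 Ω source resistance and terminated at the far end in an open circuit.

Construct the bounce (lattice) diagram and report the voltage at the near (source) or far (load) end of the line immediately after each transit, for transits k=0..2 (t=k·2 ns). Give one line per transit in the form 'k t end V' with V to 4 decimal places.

Γ_L=1.000000, Γ_S=-1.000000; launch V₁=1·50/50=1.000000
k=0 src: V=1.0000
k=1 load: inc=1.000000, refl=1.000000·1.000000=1.0000; V=0.000000+1.000000+1.000000=2.0000
k=2 src: inc=1.000000, refl=1.000000·-1.000000=-1.0000; V=1.000000+1.000000+-1.000000=1.0000

0 0 source 1.0000
1 2 load 2.0000
2 4 source 1.0000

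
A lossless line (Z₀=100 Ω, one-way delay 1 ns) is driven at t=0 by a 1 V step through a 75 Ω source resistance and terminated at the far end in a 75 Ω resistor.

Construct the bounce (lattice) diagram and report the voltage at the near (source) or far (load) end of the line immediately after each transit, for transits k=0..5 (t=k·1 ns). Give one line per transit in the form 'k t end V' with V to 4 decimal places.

0 0 source 0.5714
1 1 load 0.4898
2 2 source 0.5015
3 3 load 0.4998
4 4 source 0.5000
5 5 load 0.5000

Γ_L=-0.142857, Γ_S=-0.142857; launch V₁=1·100/175=0.571429
k=0 src: V=0.5714
k=1 load: inc=0.571429, refl=0.571429·-0.142857=-0.0816; V=0.000000+0.571429+-0.081633=0.4898
k=2 src: inc=-0.081633, refl=-0.081633·-0.142857=0.0117; V=0.571429+-0.081633+0.011662=0.5015
k=3 load: inc=0.011662, refl=0.011662·-0.142857=-0.0017; V=0.489796+0.011662+-0.001666=0.4998
k=4 src: inc=-0.001666, refl=-0.001666·-0.142857=0.0002; V=0.501458+-0.001666+0.000238=0.5000
k=5 load: inc=0.000238, refl=0.000238·-0.142857=-0.0000; V=0.499792+0.000238+-0.000034=0.5000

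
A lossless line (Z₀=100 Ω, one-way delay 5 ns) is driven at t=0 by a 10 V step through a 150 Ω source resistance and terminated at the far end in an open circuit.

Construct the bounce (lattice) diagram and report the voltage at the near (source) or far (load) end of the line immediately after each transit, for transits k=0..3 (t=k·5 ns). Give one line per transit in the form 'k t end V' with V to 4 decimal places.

0 0 source 4.0000
1 5 load 8.0000
2 10 source 8.8000
3 15 load 9.6000

Γ_L=1.000000, Γ_S=0.200000; launch V₁=10·100/250=4.000000
k=0 src: V=4.0000
k=1 load: inc=4.000000, refl=4.000000·1.000000=4.0000; V=0.000000+4.000000+4.000000=8.0000
k=2 src: inc=4.000000, refl=4.000000·0.200000=0.8000; V=4.000000+4.000000+0.800000=8.8000
k=3 load: inc=0.800000, refl=0.800000·1.000000=0.8000; V=8.000000+0.800000+0.800000=9.6000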